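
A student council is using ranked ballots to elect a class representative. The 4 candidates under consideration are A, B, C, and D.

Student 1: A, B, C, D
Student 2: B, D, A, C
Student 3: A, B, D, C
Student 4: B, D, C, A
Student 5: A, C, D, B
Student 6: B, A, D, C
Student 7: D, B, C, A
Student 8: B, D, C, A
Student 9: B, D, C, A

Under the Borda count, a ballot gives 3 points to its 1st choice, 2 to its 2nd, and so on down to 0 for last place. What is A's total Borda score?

12

Borda scores:
  A: 3 + 1 + 3 + 0 + 3 + 2 + 0 + 0 + 0 = 12
  B: 2 + 3 + 2 + 3 + 0 + 3 + 2 + 3 + 3 = 21
  C: 1 + 0 + 0 + 1 + 2 + 0 + 1 + 1 + 1 = 7
  D: 0 + 2 + 1 + 2 + 1 + 1 + 3 + 2 + 2 = 14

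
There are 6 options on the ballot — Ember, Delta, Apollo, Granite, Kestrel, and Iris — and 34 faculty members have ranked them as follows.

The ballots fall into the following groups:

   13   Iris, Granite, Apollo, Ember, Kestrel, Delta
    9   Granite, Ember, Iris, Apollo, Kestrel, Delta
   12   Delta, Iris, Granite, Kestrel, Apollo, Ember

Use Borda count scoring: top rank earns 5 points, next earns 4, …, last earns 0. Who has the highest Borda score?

Iris

Borda scores:
  Ember: 13·2 + 9·4 + 12·0 = 62
  Delta: 13·0 + 9·0 + 12·5 = 60
  Apollo: 13·3 + 9·2 + 12·1 = 69
  Granite: 13·4 + 9·5 + 12·3 = 133
  Kestrel: 13·1 + 9·1 + 12·2 = 46
  Iris: 13·5 + 9·3 + 12·4 = 140
Iris has the highest total.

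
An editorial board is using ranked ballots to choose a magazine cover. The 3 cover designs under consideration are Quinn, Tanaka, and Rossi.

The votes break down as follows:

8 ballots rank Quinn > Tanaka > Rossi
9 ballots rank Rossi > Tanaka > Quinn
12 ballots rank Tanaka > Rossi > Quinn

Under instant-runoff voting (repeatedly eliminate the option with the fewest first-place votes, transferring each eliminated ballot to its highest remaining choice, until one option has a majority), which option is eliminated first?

Quinn

Round 1: Tanaka 12, Rossi 9, Quinn 8. Quinn has the fewest and is eliminated.
Round 2: Tanaka 20, Rossi 9. Tanaka has a majority.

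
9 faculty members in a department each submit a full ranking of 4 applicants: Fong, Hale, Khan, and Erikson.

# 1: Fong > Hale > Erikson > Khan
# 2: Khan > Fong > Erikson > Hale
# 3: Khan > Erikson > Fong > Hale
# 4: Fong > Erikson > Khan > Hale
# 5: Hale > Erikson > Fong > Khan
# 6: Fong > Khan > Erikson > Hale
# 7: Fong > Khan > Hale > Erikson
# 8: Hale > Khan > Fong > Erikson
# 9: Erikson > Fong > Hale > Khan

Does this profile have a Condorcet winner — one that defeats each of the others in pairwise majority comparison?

Yes

Head-to-head results (9 voters total):
Fong vs Hale: Fong wins 7–2.
Fong vs Khan: Fong wins 6–3.
Fong vs Erikson: Fong wins 6–3.
Hale vs Khan: Khan wins 5–4.
Hale vs Erikson: Erikson wins 5–4.
Khan vs Erikson: Khan wins 5–4.
Fong beats each rival — Hale (7–2), Khan (6–3), Erikson (6–3) — so Fong is the Condorcet winner.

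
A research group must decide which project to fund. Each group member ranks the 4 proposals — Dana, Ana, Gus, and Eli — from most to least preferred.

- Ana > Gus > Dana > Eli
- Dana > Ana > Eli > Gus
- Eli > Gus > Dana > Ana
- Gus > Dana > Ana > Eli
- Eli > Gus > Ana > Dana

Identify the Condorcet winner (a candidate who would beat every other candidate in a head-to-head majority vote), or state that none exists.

No Condorcet winner

Head-to-head results (5 voters total):
Dana vs Ana: Dana wins 3–2.
Dana vs Gus: Gus wins 4–1.
Dana vs Eli: Dana wins 3–2.
Ana vs Gus: Gus wins 3–2.
Ana vs Eli: Ana wins 3–2.
Gus vs Eli: Eli wins 3–2.
No candidate beats all others: Dana beats Eli beats Gus beats Dana, a majority cycle.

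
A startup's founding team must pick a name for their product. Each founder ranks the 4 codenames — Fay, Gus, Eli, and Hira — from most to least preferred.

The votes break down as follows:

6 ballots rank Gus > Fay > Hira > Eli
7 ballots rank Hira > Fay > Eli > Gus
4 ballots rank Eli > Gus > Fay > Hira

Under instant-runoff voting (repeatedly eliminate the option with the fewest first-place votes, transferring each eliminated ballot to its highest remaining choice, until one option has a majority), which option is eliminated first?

Fay

Round 1: Hira 7, Gus 6, Eli 4, Fay 0. Fay has the fewest and is eliminated.
Round 2: Hira 7, Gus 6, Eli 4. Eli has the fewest and is eliminated.
Round 3: Gus 10, Hira 7. Gus has a majority.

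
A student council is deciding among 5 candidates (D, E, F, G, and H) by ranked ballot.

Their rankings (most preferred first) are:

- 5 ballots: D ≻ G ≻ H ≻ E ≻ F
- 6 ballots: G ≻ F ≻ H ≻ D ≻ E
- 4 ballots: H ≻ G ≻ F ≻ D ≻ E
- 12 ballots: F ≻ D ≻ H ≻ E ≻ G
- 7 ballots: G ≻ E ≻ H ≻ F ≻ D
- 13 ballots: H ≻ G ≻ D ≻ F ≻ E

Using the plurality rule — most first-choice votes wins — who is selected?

First-place vote totals:
  D: 5
  E: 0
  F: 12
  G: 13
  H: 17
H has the most first-place votes.

H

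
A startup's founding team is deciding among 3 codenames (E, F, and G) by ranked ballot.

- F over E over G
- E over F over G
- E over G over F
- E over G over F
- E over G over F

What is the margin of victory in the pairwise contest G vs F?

1

Ballots ranking G above F: 3.
Ballots ranking F above G: 2.
G wins 3–2, a margin of 1.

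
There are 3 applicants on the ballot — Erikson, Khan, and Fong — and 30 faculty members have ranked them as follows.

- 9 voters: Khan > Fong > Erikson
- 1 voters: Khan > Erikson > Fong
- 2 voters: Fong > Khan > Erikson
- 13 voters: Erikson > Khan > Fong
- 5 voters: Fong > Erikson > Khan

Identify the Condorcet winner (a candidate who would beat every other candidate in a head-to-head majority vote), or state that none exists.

Head-to-head results (30 voters total):
Erikson vs Khan: Erikson wins 18–12.
Erikson vs Fong: Fong wins 16–14.
Khan vs Fong: Khan wins 23–7.
No candidate beats all others: Erikson beats Khan beats Fong beats Erikson, a majority cycle.

No Condorcet winner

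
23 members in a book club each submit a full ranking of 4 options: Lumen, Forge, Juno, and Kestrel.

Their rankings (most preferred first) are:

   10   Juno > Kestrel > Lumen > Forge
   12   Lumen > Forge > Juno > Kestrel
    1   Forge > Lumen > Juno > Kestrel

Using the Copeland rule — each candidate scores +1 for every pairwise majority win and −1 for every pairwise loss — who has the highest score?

Pairwise results:
  Lumen vs Forge: Lumen wins 22–1.
  Lumen vs Juno: Lumen wins 13–10.
  Lumen vs Kestrel: Lumen wins 13–10.
  Forge vs Juno: Forge wins 13–10.
  Forge vs Kestrel: Forge wins 13–10.
  Juno vs Kestrel: Juno wins 23–0.
Copeland scores (wins − losses):
  Lumen: 3 − 0 = 3
  Forge: 2 − 1 = 1
  Juno: 1 − 2 = -1
  Kestrel: 0 − 3 = -3
Lumen has the best Copeland score.

Lumen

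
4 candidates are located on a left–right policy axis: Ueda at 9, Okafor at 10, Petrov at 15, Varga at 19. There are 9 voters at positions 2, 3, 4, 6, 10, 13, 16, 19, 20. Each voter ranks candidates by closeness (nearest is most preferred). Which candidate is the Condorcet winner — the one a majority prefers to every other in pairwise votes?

Okafor

With single-peaked preferences on a line, the Condorcet winner is the candidate closest to the median voter.
The median voter (position 10) is closest to Okafor at 10.
Check: Okafor vs Ueda — voters closer to Okafor: 5 of 9.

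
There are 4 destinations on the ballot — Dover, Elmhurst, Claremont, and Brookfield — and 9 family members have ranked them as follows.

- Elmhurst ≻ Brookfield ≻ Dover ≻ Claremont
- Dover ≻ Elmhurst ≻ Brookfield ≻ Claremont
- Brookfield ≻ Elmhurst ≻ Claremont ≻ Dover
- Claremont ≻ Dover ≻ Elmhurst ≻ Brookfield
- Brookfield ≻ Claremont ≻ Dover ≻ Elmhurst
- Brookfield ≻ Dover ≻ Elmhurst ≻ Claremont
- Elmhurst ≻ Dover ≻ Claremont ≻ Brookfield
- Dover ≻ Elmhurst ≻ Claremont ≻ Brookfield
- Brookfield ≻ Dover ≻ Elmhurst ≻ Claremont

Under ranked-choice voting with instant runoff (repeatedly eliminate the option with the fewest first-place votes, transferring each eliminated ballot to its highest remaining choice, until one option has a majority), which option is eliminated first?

Claremont

Round 1: Brookfield 4, Dover 2, Elmhurst 2, Claremont 1. Claremont has the fewest and is eliminated.
Round 2: Brookfield 4, Dover 3, Elmhurst 2. Elmhurst has the fewest and is eliminated.
Round 3: Brookfield 5, Dover 4. Brookfield has a majority.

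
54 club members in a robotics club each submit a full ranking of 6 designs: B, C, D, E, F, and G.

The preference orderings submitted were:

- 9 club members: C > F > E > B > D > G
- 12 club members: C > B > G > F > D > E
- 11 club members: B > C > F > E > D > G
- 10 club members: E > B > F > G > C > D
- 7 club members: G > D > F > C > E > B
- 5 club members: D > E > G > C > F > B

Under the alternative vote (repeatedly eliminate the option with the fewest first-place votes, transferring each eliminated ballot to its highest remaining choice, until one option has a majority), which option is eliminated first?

Round 1: C 21, B 11, E 10, G 7, D 5, F 0. F has the fewest and is eliminated.
Round 2: C 21, B 11, E 10, G 7, D 5. D has the fewest and is eliminated.
Round 3: C 21, E 15, B 11, G 7. G has the fewest and is eliminated.
Round 4: C 28, E 15, B 11. C has a majority.

F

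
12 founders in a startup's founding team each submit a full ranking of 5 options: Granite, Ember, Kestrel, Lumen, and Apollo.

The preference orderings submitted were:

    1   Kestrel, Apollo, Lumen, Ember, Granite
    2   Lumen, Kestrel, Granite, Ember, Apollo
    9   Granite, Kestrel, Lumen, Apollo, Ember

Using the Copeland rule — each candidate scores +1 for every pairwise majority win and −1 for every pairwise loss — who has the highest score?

Pairwise results:
  Granite vs Ember: Granite wins 11–1.
  Granite vs Kestrel: Granite wins 9–3.
  Granite vs Lumen: Granite wins 9–3.
  Granite vs Apollo: Granite wins 11–1.
  Ember vs Kestrel: Kestrel wins 12–0.
  Ember vs Lumen: Lumen wins 12–0.
  Ember vs Apollo: Apollo wins 10–2.
  Kestrel vs Lumen: Kestrel wins 10–2.
  Kestrel vs Apollo: Kestrel wins 12–0.
  Lumen vs Apollo: Lumen wins 11–1.
Copeland scores (wins − losses):
  Granite: 4 − 0 = 4
  Ember: 0 − 4 = -4
  Kestrel: 3 − 1 = 2
  Lumen: 2 − 2 = 0
  Apollo: 1 − 3 = -2
Granite has the best Copeland score.

Granite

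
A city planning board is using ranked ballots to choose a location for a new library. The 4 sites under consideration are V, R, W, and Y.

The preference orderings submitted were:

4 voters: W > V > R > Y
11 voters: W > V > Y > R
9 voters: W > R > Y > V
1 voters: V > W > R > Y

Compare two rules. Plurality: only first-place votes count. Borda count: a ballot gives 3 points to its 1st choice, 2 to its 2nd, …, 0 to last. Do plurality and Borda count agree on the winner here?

Yes

Plurality first-place counts: V 1, R 0, W 24, Y 0 → W.
Borda totals: V 33, R 23, W 74, Y 20 → W.
The two rules agree on W.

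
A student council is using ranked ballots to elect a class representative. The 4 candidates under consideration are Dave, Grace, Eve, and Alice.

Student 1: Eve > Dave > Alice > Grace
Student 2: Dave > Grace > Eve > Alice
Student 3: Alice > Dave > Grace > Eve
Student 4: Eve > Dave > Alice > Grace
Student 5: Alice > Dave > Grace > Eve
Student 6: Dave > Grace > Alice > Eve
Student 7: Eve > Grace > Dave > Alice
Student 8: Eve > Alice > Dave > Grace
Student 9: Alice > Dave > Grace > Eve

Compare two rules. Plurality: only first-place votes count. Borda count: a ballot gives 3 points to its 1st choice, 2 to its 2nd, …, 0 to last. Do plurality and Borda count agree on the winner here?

No

Plurality first-place counts: Dave 2, Grace 0, Eve 4, Alice 3 → Eve.
Borda totals: Dave 18, Grace 9, Eve 13, Alice 14 → Dave.
The two rules disagree: plurality picks Eve, Borda picks Dave.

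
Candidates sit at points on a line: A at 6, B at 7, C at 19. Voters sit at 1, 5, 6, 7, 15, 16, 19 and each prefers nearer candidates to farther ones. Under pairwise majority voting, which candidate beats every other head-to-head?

B

With single-peaked preferences on a line, the Condorcet winner is the candidate closest to the median voter.
The median voter (position 7) is closest to B at 7.
Check: B vs A — voters closer to B: 4 of 7.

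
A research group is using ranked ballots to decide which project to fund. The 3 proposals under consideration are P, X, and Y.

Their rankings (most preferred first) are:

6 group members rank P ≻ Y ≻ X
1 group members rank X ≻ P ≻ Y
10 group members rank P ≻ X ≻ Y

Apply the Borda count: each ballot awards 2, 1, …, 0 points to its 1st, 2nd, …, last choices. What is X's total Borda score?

12

Borda scores:
  P: 6·2 + 1 + 10·2 = 33
  X: 6·0 + 2 + 10·1 = 12
  Y: 6·1 + 0 + 10·0 = 6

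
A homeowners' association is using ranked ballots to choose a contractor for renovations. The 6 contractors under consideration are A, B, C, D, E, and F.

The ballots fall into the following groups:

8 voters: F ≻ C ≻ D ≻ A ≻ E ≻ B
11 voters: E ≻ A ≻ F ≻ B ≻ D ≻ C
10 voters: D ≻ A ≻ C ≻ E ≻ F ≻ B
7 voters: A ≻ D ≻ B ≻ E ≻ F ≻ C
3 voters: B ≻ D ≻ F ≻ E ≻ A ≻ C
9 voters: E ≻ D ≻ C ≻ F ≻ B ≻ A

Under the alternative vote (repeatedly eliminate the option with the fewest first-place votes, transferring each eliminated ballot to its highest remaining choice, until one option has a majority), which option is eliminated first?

Round 1: E 20, D 10, F 8, A 7, B 3, C 0. C has the fewest and is eliminated.
Round 2: E 20, D 10, F 8, A 7, B 3. B has the fewest and is eliminated.
Round 3: E 20, D 13, F 8, A 7. A has the fewest and is eliminated.
Round 4: D 20, E 20, F 8. F has the fewest and is eliminated.
Round 5: D 28, E 20. D has a majority.

C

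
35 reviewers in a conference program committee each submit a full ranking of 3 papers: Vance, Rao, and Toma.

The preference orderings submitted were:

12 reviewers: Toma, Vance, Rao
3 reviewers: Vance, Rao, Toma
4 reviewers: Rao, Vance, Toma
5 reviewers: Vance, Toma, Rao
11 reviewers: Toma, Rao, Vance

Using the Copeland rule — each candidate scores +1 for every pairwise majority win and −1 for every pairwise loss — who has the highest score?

Pairwise results:
  Vance vs Rao: Vance wins 20–15.
  Vance vs Toma: Toma wins 23–12.
  Rao vs Toma: Toma wins 28–7.
Copeland scores (wins − losses):
  Vance: 1 − 1 = 0
  Rao: 0 − 2 = -2
  Toma: 2 − 0 = 2
Toma has the best Copeland score.

Toma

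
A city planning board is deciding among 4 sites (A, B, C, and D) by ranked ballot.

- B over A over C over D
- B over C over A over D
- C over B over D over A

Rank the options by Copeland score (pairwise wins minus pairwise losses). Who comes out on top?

B

Pairwise results:
  A vs B: B wins 3–0.
  A vs C: C wins 2–1.
  A vs D: A wins 2–1.
  B vs C: B wins 2–1.
  B vs D: B wins 3–0.
  C vs D: C wins 3–0.
Copeland scores (wins − losses):
  A: 1 − 2 = -1
  B: 3 − 0 = 3
  C: 2 − 1 = 1
  D: 0 − 3 = -3
B has the best Copeland score.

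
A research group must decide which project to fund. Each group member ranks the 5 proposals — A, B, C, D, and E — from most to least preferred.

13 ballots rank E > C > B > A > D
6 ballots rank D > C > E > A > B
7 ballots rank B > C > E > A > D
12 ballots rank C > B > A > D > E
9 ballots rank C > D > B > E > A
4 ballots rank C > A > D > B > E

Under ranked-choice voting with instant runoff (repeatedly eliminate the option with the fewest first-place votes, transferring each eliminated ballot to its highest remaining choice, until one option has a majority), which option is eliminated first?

Round 1: C 25, E 13, B 7, D 6, A 0. A has the fewest and is eliminated.
Round 2: C 25, E 13, B 7, D 6. D has the fewest and is eliminated.
Round 3: C 31, E 13, B 7. C has a majority.

A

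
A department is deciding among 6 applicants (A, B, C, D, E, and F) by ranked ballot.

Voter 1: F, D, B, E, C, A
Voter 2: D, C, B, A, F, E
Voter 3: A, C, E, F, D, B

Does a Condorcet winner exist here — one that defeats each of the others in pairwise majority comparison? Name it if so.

None — there is no Condorcet winner

Head-to-head results (3 voters total):
A vs B: B wins 2–1.
A vs C: C wins 2–1.
A vs D: D wins 2–1.
A vs E: A wins 2–1.
A vs F: A wins 2–1.
B vs C: C wins 2–1.
B vs D: D wins 3–0.
B vs E: B wins 2–1.
B vs F: F wins 2–1.
C vs D: D wins 2–1.
C vs E: C wins 2–1.
C vs F: C wins 2–1.
D vs E: D wins 2–1.
D vs F: F wins 2–1.
E vs F: F wins 2–1.
No candidate beats all others: A beats F beats B beats A, a majority cycle.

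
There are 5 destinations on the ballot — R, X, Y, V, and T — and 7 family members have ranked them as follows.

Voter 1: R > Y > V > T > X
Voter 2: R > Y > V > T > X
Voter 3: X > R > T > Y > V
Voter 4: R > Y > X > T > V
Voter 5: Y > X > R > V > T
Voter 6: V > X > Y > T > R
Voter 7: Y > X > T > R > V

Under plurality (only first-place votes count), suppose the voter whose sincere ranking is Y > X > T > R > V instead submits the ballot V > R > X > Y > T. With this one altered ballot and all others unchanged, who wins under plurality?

R

First-place totals with the altered ballot: R 3, X 1, Y 1, V 2, T 0.
The winner is unchanged: still R.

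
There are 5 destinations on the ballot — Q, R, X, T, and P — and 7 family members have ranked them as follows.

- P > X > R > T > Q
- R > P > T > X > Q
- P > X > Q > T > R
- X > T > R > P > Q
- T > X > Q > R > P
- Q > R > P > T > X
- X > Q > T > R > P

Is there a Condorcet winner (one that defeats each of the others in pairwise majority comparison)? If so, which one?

No Condorcet winner

Head-to-head results (7 voters total):
Q vs R: Q wins 4–3.
Q vs X: X wins 6–1.
Q vs T: T wins 4–3.
Q vs P: P wins 4–3.
R vs X: X wins 5–2.
R vs T: T wins 4–3.
R vs P: R wins 5–2.
X vs T: X wins 4–3.
X vs P: P wins 4–3.
T vs P: P wins 4–3.
No candidate beats all others: Q beats R beats P beats Q, a majority cycle.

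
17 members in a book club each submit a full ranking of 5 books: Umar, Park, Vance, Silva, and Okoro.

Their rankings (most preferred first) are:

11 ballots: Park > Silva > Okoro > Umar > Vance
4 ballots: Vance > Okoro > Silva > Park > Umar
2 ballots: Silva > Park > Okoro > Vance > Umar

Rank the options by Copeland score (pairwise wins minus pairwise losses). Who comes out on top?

Pairwise results:
  Umar vs Park: Park wins 17–0.
  Umar vs Vance: Umar wins 11–6.
  Umar vs Silva: Silva wins 17–0.
  Umar vs Okoro: Okoro wins 17–0.
  Park vs Vance: Park wins 13–4.
  Park vs Silva: Park wins 11–6.
  Park vs Okoro: Park wins 13–4.
  Vance vs Silva: Silva wins 13–4.
  Vance vs Okoro: Okoro wins 13–4.
  Silva vs Okoro: Silva wins 13–4.
Copeland scores (wins − losses):
  Umar: 1 − 3 = -2
  Park: 4 − 0 = 4
  Vance: 0 − 4 = -4
  Silva: 3 − 1 = 2
  Okoro: 2 − 2 = 0
Park has the best Copeland score.

Park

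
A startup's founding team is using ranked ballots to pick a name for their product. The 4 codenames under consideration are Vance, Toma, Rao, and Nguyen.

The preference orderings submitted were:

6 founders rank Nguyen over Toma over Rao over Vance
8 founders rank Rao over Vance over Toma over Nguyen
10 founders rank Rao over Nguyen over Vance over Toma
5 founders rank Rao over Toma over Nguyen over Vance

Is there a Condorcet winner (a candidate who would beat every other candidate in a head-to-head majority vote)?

Yes

Head-to-head results (29 voters total):
Vance vs Toma: Vance wins 18–11.
Vance vs Rao: Rao wins 29–0.
Vance vs Nguyen: Nguyen wins 21–8.
Toma vs Rao: Rao wins 23–6.
Toma vs Nguyen: Nguyen wins 16–13.
Rao vs Nguyen: Rao wins 23–6.
Rao beats each rival — Vance (29–0), Toma (23–6), Nguyen (23–6) — so Rao is the Condorcet winner.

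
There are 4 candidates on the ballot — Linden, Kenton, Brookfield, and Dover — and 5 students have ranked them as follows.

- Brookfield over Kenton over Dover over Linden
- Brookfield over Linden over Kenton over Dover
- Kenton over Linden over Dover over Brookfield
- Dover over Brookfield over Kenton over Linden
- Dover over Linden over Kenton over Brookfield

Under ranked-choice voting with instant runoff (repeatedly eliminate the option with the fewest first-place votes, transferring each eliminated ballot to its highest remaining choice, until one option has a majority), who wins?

Round 1: Brookfield 2, Dover 2, Kenton 1, Linden 0. Linden has the fewest and is eliminated.
Round 2: Brookfield 2, Dover 2, Kenton 1. Kenton has the fewest and is eliminated.
Round 3: Dover 3, Brookfield 2. Dover has a majority.

Dover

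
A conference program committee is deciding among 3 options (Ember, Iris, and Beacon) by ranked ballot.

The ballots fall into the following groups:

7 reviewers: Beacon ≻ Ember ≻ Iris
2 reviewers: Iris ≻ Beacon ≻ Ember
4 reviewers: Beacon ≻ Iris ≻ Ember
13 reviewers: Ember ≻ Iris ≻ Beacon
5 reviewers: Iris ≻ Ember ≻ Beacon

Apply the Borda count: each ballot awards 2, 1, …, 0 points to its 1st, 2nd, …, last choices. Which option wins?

Borda scores:
  Ember: 7·1 + 2·0 + 4·0 + 13·2 + 5·1 = 38
  Iris: 7·0 + 2·2 + 4·1 + 13·1 + 5·2 = 31
  Beacon: 7·2 + 2·1 + 4·2 + 13·0 + 5·0 = 24
Ember has the highest total.

Ember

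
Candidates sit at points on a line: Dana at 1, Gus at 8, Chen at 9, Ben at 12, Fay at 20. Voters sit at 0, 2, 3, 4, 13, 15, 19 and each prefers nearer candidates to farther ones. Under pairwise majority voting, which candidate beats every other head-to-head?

With single-peaked preferences on a line, the Condorcet winner is the candidate closest to the median voter.
The median voter (position 4) is closest to Dana at 1.
Check: Dana vs Ben — voters closer to Dana: 4 of 7.

Dana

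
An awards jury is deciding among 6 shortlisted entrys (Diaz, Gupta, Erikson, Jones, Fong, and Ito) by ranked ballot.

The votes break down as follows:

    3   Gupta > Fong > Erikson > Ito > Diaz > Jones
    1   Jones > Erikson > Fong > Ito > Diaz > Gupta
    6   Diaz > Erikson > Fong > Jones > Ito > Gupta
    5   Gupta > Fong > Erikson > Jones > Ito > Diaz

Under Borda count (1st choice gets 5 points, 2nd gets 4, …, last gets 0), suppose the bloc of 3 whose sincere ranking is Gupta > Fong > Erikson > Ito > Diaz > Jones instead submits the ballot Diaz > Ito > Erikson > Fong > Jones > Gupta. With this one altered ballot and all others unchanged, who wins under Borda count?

Borda totals with the altered ballot: Diaz 46, Gupta 25, Erikson 52, Jones 30, Fong 47, Ito 25.
The switch changes the winner from Fong to Erikson.

Erikson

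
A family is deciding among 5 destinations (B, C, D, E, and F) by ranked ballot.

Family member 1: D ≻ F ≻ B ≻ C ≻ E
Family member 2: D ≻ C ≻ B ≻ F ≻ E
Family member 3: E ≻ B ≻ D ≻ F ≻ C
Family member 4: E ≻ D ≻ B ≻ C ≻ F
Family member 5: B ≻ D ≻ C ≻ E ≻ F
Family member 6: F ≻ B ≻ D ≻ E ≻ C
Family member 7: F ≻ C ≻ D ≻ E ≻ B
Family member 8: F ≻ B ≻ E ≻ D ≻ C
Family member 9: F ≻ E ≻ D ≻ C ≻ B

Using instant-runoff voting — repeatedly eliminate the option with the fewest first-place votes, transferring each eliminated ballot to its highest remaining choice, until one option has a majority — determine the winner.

Round 1: F 4, D 2, E 2, B 1, C 0. C has the fewest and is eliminated.
Round 2: F 4, D 2, E 2, B 1. B has the fewest and is eliminated.
Round 3: F 4, D 3, E 2. E has the fewest and is eliminated.
Round 4: D 5, F 4. D has a majority.

D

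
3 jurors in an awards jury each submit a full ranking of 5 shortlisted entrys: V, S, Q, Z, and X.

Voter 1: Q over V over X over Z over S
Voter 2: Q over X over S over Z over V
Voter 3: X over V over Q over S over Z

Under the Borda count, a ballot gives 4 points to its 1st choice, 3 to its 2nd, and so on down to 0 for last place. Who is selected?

Q

Borda scores:
  V: 3 + 0 + 3 = 6
  S: 0 + 2 + 1 = 3
  Q: 4 + 4 + 2 = 10
  Z: 1 + 1 + 0 = 2
  X: 2 + 3 + 4 = 9
Q has the highest total.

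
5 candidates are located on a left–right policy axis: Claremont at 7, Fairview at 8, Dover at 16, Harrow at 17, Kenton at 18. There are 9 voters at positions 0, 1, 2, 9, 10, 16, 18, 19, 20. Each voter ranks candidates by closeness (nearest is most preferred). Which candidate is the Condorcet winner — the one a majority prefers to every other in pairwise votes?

Fairview

With single-peaked preferences on a line, the Condorcet winner is the candidate closest to the median voter.
The median voter (position 10) is closest to Fairview at 8.
Check: Fairview vs Claremont — voters closer to Fairview: 6 of 9.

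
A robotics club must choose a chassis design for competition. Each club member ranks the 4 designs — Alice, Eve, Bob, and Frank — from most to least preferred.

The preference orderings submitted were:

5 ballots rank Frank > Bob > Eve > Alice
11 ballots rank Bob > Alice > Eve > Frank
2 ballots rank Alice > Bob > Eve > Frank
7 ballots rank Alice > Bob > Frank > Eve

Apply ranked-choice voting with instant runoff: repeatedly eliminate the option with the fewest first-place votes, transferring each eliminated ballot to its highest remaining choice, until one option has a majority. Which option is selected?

Bob

Round 1: Bob 11, Alice 9, Frank 5, Eve 0. Eve has the fewest and is eliminated.
Round 2: Bob 11, Alice 9, Frank 5. Frank has the fewest and is eliminated.
Round 3: Bob 16, Alice 9. Bob has a majority.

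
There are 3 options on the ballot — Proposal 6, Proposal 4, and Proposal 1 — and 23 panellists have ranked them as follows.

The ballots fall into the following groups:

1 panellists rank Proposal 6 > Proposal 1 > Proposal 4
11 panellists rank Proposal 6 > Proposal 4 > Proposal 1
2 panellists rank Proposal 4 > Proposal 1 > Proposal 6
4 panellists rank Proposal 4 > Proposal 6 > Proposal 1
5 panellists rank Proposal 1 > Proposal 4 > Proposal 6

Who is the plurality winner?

Proposal 6

First-place vote totals:
  Proposal 6: 12
  Proposal 4: 6
  Proposal 1: 5
Proposal 6 has the most first-place votes.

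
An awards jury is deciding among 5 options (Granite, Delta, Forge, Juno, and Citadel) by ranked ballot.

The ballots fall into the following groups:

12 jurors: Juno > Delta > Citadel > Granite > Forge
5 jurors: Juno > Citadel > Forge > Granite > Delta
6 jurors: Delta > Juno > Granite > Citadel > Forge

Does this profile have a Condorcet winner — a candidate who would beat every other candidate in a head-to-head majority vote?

Head-to-head results (23 voters total):
Granite vs Delta: Delta wins 18–5.
Granite vs Forge: Granite wins 18–5.
Granite vs Juno: Juno wins 23–0.
Granite vs Citadel: Citadel wins 17–6.
Delta vs Forge: Delta wins 18–5.
Delta vs Juno: Juno wins 17–6.
Delta vs Citadel: Delta wins 18–5.
Forge vs Juno: Juno wins 23–0.
Forge vs Citadel: Citadel wins 23–0.
Juno vs Citadel: Juno wins 23–0.
Juno beats each rival — Granite (23–0), Delta (17–6), Forge (23–0), Citadel (23–0) — so Juno is the Condorcet winner.

Yes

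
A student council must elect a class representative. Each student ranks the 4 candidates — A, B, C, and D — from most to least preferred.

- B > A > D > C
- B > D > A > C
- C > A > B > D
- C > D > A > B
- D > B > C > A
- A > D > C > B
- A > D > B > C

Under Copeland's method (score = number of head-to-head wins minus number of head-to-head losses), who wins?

A

Pairwise results:
  A vs B: A wins 4–3.
  A vs C: A wins 4–3.
  A vs D: A wins 4–3.
  B vs C: B wins 4–3.
  B vs D: D wins 4–3.
  C vs D: D wins 5–2.
Copeland scores (wins − losses):
  A: 3 − 0 = 3
  B: 1 − 2 = -1
  C: 0 − 3 = -3
  D: 2 − 1 = 1
A has the best Copeland score.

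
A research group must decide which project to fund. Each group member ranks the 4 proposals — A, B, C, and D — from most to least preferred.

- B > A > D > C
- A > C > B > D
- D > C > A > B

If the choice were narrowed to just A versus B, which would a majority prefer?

A

Ballots ranking A above B: 2.
Ballots ranking B above A: 1.
A wins the head-to-head, 2–1.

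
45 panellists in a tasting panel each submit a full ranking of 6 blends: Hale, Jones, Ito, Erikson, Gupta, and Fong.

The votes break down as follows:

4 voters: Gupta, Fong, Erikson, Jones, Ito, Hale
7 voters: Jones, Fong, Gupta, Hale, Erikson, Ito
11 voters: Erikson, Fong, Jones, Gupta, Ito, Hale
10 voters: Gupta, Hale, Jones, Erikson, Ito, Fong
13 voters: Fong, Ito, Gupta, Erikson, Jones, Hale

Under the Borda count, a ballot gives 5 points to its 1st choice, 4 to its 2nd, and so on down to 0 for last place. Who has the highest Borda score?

Fong

Borda scores:
  Hale: 4·0 + 7·2 + 11·0 + 10·4 + 13·0 = 54
  Jones: 4·2 + 7·5 + 11·3 + 10·3 + 13·1 = 119
  Ito: 4·1 + 7·0 + 11·1 + 10·1 + 13·4 = 77
  Erikson: 4·3 + 7·1 + 11·5 + 10·2 + 13·2 = 120
  Gupta: 4·5 + 7·3 + 11·2 + 10·5 + 13·3 = 152
  Fong: 4·4 + 7·4 + 11·4 + 10·0 + 13·5 = 153
Fong has the highest total.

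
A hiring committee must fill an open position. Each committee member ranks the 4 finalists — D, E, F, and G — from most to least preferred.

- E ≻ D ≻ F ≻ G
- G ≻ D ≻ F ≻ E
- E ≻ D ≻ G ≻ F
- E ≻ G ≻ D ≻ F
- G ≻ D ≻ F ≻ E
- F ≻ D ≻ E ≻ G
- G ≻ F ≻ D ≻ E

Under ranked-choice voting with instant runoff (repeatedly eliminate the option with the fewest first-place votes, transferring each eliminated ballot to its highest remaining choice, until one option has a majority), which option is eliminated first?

Round 1: E 3, G 3, F 1, D 0. D has the fewest and is eliminated.
Round 2: E 3, G 3, F 1. F has the fewest and is eliminated.
Round 3: E 4, G 3. E has a majority.

D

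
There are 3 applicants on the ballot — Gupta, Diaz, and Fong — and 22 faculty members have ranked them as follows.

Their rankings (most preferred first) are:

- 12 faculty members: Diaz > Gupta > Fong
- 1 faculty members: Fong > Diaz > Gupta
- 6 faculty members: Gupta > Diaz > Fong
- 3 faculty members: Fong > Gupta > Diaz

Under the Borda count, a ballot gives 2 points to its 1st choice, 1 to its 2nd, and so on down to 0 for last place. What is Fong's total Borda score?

Borda scores:
  Gupta: 12·1 + 0 + 6·2 + 3·1 = 27
  Diaz: 12·2 + 1 + 6·1 + 3·0 = 31
  Fong: 12·0 + 2 + 6·0 + 3·2 = 8

8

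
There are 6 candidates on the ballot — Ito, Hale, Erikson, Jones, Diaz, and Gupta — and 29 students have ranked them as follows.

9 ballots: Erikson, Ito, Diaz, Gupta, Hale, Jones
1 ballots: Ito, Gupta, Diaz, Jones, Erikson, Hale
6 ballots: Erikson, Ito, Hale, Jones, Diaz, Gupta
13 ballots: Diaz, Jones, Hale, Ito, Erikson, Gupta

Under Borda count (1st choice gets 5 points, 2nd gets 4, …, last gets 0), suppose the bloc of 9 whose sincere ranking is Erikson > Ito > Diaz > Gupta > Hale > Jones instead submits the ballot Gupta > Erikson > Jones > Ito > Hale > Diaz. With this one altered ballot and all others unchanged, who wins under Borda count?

Borda totals with the altered ballot: Ito 73, Hale 66, Erikson 80, Jones 93, Diaz 74, Gupta 49.
The switch changes the winner from Diaz to Jones.

Jones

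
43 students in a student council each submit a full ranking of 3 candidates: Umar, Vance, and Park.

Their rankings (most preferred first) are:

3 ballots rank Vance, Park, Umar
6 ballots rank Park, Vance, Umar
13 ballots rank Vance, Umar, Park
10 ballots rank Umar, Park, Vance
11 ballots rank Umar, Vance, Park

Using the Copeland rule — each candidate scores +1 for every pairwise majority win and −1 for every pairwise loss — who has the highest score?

Vance

Pairwise results:
  Umar vs Vance: Vance wins 22–21.
  Umar vs Park: Umar wins 34–9.
  Vance vs Park: Vance wins 27–16.
Copeland scores (wins − losses):
  Umar: 1 − 1 = 0
  Vance: 2 − 0 = 2
  Park: 0 − 2 = -2
Vance has the best Copeland score.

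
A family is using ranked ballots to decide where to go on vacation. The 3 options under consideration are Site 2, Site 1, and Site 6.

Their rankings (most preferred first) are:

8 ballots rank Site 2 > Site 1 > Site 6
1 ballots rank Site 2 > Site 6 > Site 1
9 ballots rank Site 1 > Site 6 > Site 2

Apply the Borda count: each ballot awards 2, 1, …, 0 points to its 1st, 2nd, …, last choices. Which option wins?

Borda scores:
  Site 2: 8·2 + 2 + 9·0 = 18
  Site 1: 8·1 + 0 + 9·2 = 26
  Site 6: 8·0 + 1 + 9·1 = 10
Site 1 has the highest total.

Site 1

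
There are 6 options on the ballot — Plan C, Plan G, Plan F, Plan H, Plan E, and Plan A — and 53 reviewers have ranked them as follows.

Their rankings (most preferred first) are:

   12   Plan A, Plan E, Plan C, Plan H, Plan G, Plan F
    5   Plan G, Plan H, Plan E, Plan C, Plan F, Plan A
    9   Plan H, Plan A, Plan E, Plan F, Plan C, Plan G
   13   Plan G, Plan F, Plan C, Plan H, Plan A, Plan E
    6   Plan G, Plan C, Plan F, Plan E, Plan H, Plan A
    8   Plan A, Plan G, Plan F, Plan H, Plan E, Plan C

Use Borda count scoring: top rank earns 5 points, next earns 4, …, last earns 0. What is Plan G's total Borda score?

Borda scores:
  Plan C: 12·3 + 5·2 + 9·1 + 13·3 + 6·4 + 8·0 = 118
  Plan G: 12·1 + 5·5 + 9·0 + 13·5 + 6·5 + 8·4 = 164
  Plan F: 12·0 + 5·1 + 9·2 + 13·4 + 6·3 + 8·3 = 117
  Plan H: 12·2 + 5·4 + 9·5 + 13·2 + 6·1 + 8·2 = 137
  Plan E: 12·4 + 5·3 + 9·3 + 13·0 + 6·2 + 8·1 = 110
  Plan A: 12·5 + 5·0 + 9·4 + 13·1 + 6·0 + 8·5 = 149

164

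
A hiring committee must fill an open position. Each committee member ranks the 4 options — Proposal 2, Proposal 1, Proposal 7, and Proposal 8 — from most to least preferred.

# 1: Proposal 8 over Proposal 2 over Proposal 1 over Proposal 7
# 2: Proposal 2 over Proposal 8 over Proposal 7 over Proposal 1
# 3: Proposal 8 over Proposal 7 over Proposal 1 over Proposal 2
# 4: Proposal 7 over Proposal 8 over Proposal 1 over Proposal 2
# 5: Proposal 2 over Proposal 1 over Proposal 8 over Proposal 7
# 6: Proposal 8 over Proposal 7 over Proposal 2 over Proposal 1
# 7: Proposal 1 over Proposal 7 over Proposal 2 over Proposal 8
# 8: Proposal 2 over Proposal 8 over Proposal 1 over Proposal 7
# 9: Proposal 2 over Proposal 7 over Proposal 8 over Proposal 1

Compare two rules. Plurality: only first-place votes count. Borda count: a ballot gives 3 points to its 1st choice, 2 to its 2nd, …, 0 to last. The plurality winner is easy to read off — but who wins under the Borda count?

Plurality first-place counts: Proposal 2 4, Proposal 1 1, Proposal 7 1, Proposal 8 3 → Proposal 2.
Borda totals: Proposal 2 16, Proposal 1 9, Proposal 7 12, Proposal 8 17 → Proposal 8.

Proposal 8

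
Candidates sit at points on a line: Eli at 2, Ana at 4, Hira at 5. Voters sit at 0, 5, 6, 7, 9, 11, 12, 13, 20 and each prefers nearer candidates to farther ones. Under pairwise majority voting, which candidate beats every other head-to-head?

With single-peaked preferences on a line, the Condorcet winner is the candidate closest to the median voter.
The median voter (position 9) is closest to Hira at 5.
Check: Hira vs Eli — voters closer to Hira: 8 of 9.

Hira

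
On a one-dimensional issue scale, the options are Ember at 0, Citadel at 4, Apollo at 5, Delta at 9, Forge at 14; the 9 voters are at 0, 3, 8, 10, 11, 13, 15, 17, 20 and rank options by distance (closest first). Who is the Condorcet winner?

Delta

With single-peaked preferences on a line, the Condorcet winner is the candidate closest to the median voter.
The median voter (position 11) is closest to Delta at 9.
Check: Delta vs Citadel — voters closer to Delta: 7 of 9.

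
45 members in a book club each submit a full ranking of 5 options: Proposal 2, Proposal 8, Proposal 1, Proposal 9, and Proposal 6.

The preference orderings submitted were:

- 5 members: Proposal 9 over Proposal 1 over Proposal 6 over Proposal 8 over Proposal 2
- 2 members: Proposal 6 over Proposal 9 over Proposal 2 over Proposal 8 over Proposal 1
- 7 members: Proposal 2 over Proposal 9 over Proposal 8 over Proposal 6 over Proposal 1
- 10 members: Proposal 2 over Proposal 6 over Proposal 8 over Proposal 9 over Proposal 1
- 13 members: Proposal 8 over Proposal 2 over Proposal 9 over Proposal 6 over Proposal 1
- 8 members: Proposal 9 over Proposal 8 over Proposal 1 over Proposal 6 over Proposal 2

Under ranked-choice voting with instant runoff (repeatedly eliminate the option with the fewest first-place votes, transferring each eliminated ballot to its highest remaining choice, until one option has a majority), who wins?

Round 1: Proposal 2 17, Proposal 8 13, Proposal 9 13, Proposal 6 2, Proposal 1 0. Proposal 1 has the fewest and is eliminated.
Round 2: Proposal 2 17, Proposal 8 13, Proposal 9 13, Proposal 6 2. Proposal 6 has the fewest and is eliminated.
Round 3: Proposal 2 17, Proposal 9 15, Proposal 8 13. Proposal 8 has the fewest and is eliminated.
Round 4: Proposal 2 30, Proposal 9 15. Proposal 2 has a majority.

Proposal 2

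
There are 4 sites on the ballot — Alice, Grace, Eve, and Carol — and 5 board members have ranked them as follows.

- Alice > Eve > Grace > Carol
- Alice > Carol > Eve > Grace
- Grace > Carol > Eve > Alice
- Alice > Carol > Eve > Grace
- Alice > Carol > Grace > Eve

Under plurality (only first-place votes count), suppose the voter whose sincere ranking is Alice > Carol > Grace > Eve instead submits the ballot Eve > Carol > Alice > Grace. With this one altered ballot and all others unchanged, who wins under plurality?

First-place totals with the altered ballot: Alice 3, Grace 1, Eve 1, Carol 0.
The winner is unchanged: still Alice.

Alice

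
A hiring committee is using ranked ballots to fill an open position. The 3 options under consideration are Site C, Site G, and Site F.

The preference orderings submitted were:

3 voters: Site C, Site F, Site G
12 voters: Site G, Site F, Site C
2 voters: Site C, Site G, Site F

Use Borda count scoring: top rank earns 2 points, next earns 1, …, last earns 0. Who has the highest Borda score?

Site G

Borda scores:
  Site C: 3·2 + 12·0 + 2·2 = 10
  Site G: 3·0 + 12·2 + 2·1 = 26
  Site F: 3·1 + 12·1 + 2·0 = 15
Site G has the highest total.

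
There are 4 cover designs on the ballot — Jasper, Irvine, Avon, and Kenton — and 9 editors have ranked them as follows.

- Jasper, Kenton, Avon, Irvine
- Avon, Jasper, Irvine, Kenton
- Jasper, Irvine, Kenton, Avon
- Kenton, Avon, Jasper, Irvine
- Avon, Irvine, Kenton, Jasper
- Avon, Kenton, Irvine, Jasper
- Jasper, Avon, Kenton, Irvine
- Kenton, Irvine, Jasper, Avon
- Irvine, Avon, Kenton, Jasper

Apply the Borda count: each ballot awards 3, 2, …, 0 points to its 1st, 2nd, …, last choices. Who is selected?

Borda scores:
  Jasper: 3 + 2 + 3 + 1 + 0 + 0 + 3 + 1 + 0 = 13
  Irvine: 0 + 1 + 2 + 0 + 2 + 1 + 0 + 2 + 3 = 11
  Avon: 1 + 3 + 0 + 2 + 3 + 3 + 2 + 0 + 2 = 16
  Kenton: 2 + 0 + 1 + 3 + 1 + 2 + 1 + 3 + 1 = 14
Avon has the highest total.

Avon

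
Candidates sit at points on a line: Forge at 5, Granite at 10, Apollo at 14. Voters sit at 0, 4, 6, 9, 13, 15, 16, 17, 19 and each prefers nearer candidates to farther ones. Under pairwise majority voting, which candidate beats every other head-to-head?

Apollo

With single-peaked preferences on a line, the Condorcet winner is the candidate closest to the median voter.
The median voter (position 13) is closest to Apollo at 14.
Check: Apollo vs Granite — voters closer to Apollo: 5 of 9.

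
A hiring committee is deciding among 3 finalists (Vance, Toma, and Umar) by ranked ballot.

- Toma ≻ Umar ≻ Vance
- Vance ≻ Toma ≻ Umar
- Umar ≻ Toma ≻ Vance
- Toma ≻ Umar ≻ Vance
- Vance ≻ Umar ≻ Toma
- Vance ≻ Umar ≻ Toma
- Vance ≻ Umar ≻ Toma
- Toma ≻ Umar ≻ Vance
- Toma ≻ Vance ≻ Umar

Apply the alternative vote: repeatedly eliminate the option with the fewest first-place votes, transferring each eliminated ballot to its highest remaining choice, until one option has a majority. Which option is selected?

Round 1: Vance 4, Toma 4, Umar 1. Umar has the fewest and is eliminated.
Round 2: Toma 5, Vance 4. Toma has a majority.

Toma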